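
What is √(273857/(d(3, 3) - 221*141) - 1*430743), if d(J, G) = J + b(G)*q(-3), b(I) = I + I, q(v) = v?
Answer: 35*I*√9493563970/5196 ≈ 656.32*I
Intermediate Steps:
b(I) = 2*I
d(J, G) = J - 6*G (d(J, G) = J + (2*G)*(-3) = J - 6*G)
√(273857/(d(3, 3) - 221*141) - 1*430743) = √(273857/((3 - 6*3) - 221*141) - 1*430743) = √(273857/((3 - 18) - 31161) - 430743) = √(273857/(-15 - 31161) - 430743) = √(273857/(-31176) - 430743) = √(273857*(-1/31176) - 430743) = √(-273857/31176 - 430743) = √(-13429117625/31176) = 35*I*√9493563970/5196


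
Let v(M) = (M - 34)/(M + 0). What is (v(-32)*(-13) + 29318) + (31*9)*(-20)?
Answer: 379379/16 ≈ 23711.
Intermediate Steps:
v(M) = (-34 + M)/M
(v(-32)*(-13) + 29318) + (31*9)*(-20) = (((-34 - 32)/(-32))*(-13) + 29318) + (31*9)*(-20) = (-1/32*(-66)*(-13) + 29318) + 279*(-20) = ((33/16)*(-13) + 29318) - 5580 = (-429/16 + 29318) - 5580 = 468659/16 - 5580 = 379379/16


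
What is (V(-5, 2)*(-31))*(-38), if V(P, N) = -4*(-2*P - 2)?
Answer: -37696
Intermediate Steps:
V(P, N) = 8 + 8*P (V(P, N) = -4*(-2 - 2*P) = 8 + 8*P)
(V(-5, 2)*(-31))*(-38) = ((8 + 8*(-5))*(-31))*(-38) = ((8 - 40)*(-31))*(-38) = -32*(-31)*(-38) = 992*(-38) = -37696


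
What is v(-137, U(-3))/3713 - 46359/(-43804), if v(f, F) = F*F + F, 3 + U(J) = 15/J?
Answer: 3714553/3460516 ≈ 1.0734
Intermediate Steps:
U(J) = -3 + 15/J
v(f, F) = F + F**2 (v(f, F) = F**2 + F = F + F**2)
v(-137, U(-3))/3713 - 46359/(-43804) = ((-3 + 15/(-3))*(1 + (-3 + 15/(-3))))/3713 - 46359/(-43804) = ((-3 + 15*(-1/3))*(1 + (-3 + 15*(-1/3))))*(1/3713) - 46359*(-1/43804) = ((-3 - 5)*(1 + (-3 - 5)))*(1/3713) + 46359/43804 = -8*(1 - 8)*(1/3713) + 46359/43804 = -8*(-7)*(1/3713) + 46359/43804 = 56*(1/3713) + 46359/43804 = 56/3713 + 46359/43804 = 3714553/3460516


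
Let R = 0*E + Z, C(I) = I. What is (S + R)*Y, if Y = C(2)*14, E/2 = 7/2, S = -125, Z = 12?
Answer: -3164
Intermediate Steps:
E = 7 (E = 2*(7/2) = 7)
Y = 28 (Y = 2*14 = 28)
R = 12 (R = 0*7 + 12 = 0 + 12 = 12)
(S + R)*Y = (-125 + 12)*28 = -113*28 = -3164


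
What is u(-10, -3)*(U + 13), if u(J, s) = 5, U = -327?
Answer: -1570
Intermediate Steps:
u(-10, -3)*(U + 13) = 5*(-327 + 13) = 5*(-314) = -1570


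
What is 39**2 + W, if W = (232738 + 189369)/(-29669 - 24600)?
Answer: 82121042/54269 ≈ 1513.2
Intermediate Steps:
W = -422107/54269 (W = 422107/(-54269) = 422107*(-1/54269) = -422107/54269 ≈ -7.7781)
39**2 + W = 39**2 - 422107/54269 = 1521 - 422107/54269 = 82121042/54269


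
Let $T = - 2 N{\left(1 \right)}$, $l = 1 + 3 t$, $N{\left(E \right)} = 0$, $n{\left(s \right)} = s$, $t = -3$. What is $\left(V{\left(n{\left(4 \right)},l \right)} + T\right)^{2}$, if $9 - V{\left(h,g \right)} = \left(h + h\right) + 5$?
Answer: $16$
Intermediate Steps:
$l = -8$ ($l = 1 + 3 \left(-3\right) = 1 - 9 = -8$)
$V{\left(h,g \right)} = 4 - 2 h$ ($V{\left(h,g \right)} = 9 - \left(\left(h + h\right) + 5\right) = 9 - \left(2 h + 5\right) = 9 - \left(5 + 2 h\right) = 4 - 2 h$)
$T = 0$ ($T = \left(-2\right) 0 = 0$)
$\left(V{\left(n{\left(4 \right)},l \right)} + T\right)^{2} = \left(\left(4 - 8\right) + 0\right)^{2} = \left(-4 + 0\right)^{2} = \left(-4\right)^{2} = 16$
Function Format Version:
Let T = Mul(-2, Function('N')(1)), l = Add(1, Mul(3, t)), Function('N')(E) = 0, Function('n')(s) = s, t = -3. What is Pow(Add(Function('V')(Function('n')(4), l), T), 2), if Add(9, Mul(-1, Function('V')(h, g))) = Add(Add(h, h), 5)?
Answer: 16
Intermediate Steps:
l = -8 (l = Add(1, Mul(3, -3)) = Add(1, -9) = -8)
Function('V')(h, g) = Add(4, Mul(-2, h)) (Function('V')(h, g) = Add(9, Mul(-1, Add(Add(h, h), 5))) = Add(9, Mul(-1, Add(Mul(2, h), 5))) = Add(9, Mul(-1, Add(5, Mul(2, h)))) = Add(9, Add(-5, Mul(-2, h))) = Add(4, Mul(-2, h)))
T = 0 (T = Mul(-2, 0) = 0)
Pow(Add(Function('V')(Function('n')(4), l), T), 2) = Pow(Add(Add(4, Mul(-2, 4)), 0), 2) = Pow(Add(Add(4, -8), 0), 2) = Pow(Add(-4, 0), 2) = Pow(-4, 2) = 16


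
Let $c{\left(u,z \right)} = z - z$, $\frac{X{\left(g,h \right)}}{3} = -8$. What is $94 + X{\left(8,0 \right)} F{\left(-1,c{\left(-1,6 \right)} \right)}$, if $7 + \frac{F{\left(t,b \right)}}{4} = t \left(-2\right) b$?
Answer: $766$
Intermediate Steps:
$X{\left(g,h \right)} = -24$ ($X{\left(g,h \right)} = 3 \left(-8\right) = -24$)
$c{\left(u,z \right)} = 0$
$F{\left(t,b \right)} = -28 - 8 b t$ ($F{\left(t,b \right)} = -28 + 4 t \left(-2\right) b = -28 + 4 - 2 t b = -28 + 4 \left(- 2 b t\right) = -28 - 8 b t$)
$94 + X{\left(8,0 \right)} F{\left(-1,c{\left(-1,6 \right)} \right)} = 94 - 24 \left(-28 - 0 \left(-1\right)\right) = 94 - 24 \left(-28 + 0\right) = 94 - -672 = 94 + 672 = 766$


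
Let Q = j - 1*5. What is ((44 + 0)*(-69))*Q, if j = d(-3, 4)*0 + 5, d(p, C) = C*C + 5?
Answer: 0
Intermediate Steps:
d(p, C) = 5 + C² (d(p, C) = C² + 5 = 5 + C²)
j = 5 (j = (5 + 4²)*0 + 5 = (5 + 16)*0 + 5 = 21*0 + 5 = 0 + 5 = 5)
Q = 0 (Q = 5 - 1*5 = 5 - 5 = 0)
((44 + 0)*(-69))*Q = ((44 + 0)*(-69))*0 = (44*(-69))*0 = -3036*0 = 0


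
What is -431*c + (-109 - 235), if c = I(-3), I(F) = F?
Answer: 949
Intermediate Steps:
c = -3
-431*c + (-109 - 235) = -431*(-3) + (-109 - 235) = 1293 - 344 = 949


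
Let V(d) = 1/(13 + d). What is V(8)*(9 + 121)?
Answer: 130/21 ≈ 6.1905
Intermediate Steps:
V(8)*(9 + 121) = (9 + 121)/(13 + 8) = 130/21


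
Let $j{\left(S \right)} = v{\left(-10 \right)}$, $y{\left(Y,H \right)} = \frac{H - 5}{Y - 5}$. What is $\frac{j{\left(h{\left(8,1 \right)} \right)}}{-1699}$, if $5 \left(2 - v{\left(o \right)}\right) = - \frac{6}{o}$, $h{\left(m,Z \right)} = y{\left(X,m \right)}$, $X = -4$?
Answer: $- \frac{47}{42475} \approx -0.0011065$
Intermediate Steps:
$y{\left(Y,H \right)} = \frac{-5 + H}{-5 + Y}$
$h{\left(m,Z \right)} = \frac{5}{9} - \frac{m}{9}$ ($h{\left(m,Z \right)} = \frac{-5 + m}{-5 - 4} = \frac{-5 + m}{-9} = - \frac{-5 + m}{9} = \frac{5}{9} - \frac{m}{9}$)
$v{\left(o \right)} = 2 + \frac{6}{5 o}$ ($v{\left(o \right)} = 2 - \frac{\left(-6\right) \frac{1}{o}}{5} = 2 + \frac{6}{5 o}$)
$j{\left(S \right)} = \frac{47}{25}$ ($j{\left(S \right)} = 2 + \frac{6}{5 \left(-10\right)} = 2 + \frac{6}{5} \left(- \frac{1}{10}\right) = 2 - \frac{3}{25} = \frac{47}{25}$)
$\frac{j{\left(h{\left(8,1 \right)} \right)}}{-1699} = \frac{47}{25 \left(-1699\right)} = \frac{47}{25} \left(- \frac{1}{1699}\right) = - \frac{47}{42475}$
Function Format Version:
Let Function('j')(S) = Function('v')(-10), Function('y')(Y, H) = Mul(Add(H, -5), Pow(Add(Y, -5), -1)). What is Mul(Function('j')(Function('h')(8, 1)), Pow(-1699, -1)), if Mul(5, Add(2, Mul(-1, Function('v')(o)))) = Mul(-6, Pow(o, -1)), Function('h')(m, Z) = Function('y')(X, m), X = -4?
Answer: Rational(-47, 42475) ≈ -0.0011065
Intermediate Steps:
Function('y')(Y, H) = Mul(Pow(Add(-5, Y), -1), Add(-5, H)) (Function('y')(Y, H) = Mul(Add(-5, H), Pow(Add(-5, Y), -1)) = Mul(Pow(Add(-5, Y), -1), Add(-5, H)))
Function('h')(m, Z) = Add(Rational(5, 9), Mul(Rational(-1, 9), m)) (Function('h')(m, Z) = Mul(Pow(Add(-5, -4), -1), Add(-5, m)) = Mul(Pow(-9, -1), Add(-5, m)) = Mul(Rational(-1, 9), Add(-5, m)) = Add(Rational(5, 9), Mul(Rational(-1, 9), m)))
Function('v')(o) = Add(2, Mul(Rational(6, 5), Pow(o, -1))) (Function('v')(o) = Add(2, Mul(Rational(-1, 5), Mul(-6, Pow(o, -1)))) = Add(2, Mul(Rational(6, 5), Pow(o, -1))))
Function('j')(S) = Rational(47, 25) (Function('j')(S) = Add(2, Mul(Rational(6, 5), Pow(-10, -1))) = Add(2, Mul(Rational(6, 5), Rational(-1, 10))) = Add(2, Rational(-3, 25)) = Rational(47, 25))
Mul(Function('j')(Function('h')(8, 1)), Pow(-1699, -1)) = Mul(Rational(47, 25), Pow(-1699, -1)) = Mul(Rational(47, 25), Rational(-1, 1699)) = Rational(-47, 42475)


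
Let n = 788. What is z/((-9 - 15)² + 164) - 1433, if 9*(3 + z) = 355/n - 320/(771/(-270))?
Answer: -1932750832777/1348756560 ≈ -1433.0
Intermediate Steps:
z = 17317703/1822644 (z = -3 + (355/788 - 320/(771/(-270)))/9 = -3 + (355*(1/788) - 320/(771*(-1/270)))/9 = -3 + (355/788 - 320/(-257/90))/9 = -3 + (355/788 - 320*(-90/257))/9 = -3 + (355/788 + 28800/257)/9 = -3 + (⅑)*(22785635/202516) = -3 + 22785635/1822644 = 17317703/1822644 ≈ 9.5014)
z/((-9 - 15)² + 164) - 1433 = 17317703/(1822644*((-9 - 15)² + 164)) - 1433 = 17317703/(1822644*((-24)² + 164)) - 1433 = 17317703/(1822644*(576 + 164)) - 1433 = (17317703/1822644)/740 - 1433 = (17317703/1822644)*(1/740) - 1433 = 17317703/1348756560 - 1433 = -1932750832777/1348756560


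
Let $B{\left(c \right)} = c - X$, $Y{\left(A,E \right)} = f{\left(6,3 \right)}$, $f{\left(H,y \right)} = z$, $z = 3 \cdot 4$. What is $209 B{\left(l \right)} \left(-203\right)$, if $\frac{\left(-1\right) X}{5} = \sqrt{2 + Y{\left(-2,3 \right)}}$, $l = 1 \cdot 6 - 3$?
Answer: $-127281 - 212135 \sqrt{14} \approx -9.2102 \cdot 10^{5}$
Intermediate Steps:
$z = 12$
$f{\left(H,y \right)} = 12$
$Y{\left(A,E \right)} = 12$
$l = 3$ ($l = 6 - 3 = 3$)
$X = - 5 \sqrt{14}$ ($X = - 5 \sqrt{2 + 12} = - 5 \sqrt{14} \approx -18.708$)
$B{\left(c \right)} = c + 5 \sqrt{14}$ ($B{\left(c \right)} = c - - 5 \sqrt{14} = c + 5 \sqrt{14}$)
$209 B{\left(l \right)} \left(-203\right) = 209 \left(3 + 5 \sqrt{14}\right) \left(-203\right) = \left(627 + 1045 \sqrt{14}\right) \left(-203\right) = -127281 - 212135 \sqrt{14}$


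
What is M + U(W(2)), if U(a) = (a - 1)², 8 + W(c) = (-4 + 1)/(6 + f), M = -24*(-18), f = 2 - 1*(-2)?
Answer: 51849/100 ≈ 518.49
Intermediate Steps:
f = 4 (f = 2 + 2 = 4)
M = 432
W(c) = -83/10 (W(c) = -8 + (-4 + 1)/(6 + 4) = -8 - 3/10 = -83/10)
U(a) = (-1 + a)²
M + U(W(2)) = 432 + (-1 - 83/10)² = 432 + (-93/10)² = 432 + 8649/100 = 51849/100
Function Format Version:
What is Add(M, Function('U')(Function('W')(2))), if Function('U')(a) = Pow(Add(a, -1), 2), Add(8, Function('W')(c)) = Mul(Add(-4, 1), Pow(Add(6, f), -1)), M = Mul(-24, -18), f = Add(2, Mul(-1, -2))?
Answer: Rational(51849, 100) ≈ 518.49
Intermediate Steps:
f = 4 (f = Add(2, 2) = 4)
M = 432
Function('W')(c) = Rational(-83, 10) (Function('W')(c) = Add(-8, Mul(Add(-4, 1), Pow(Add(6, 4), -1))) = Add(-8, Mul(-3, Pow(10, -1))) = Add(-8, Mul(-3, Rational(1, 10))) = Add(-8, Rational(-3, 10)) = Rational(-83, 10))
Function('U')(a) = Pow(Add(-1, a), 2)
Add(M, Function('U')(Function('W')(2))) = Add(432, Pow(Add(-1, Rational(-83, 10)), 2)) = Add(432, Pow(Rational(-93, 10), 2)) = Add(432, Rational(8649, 100)) = Rational(51849, 100)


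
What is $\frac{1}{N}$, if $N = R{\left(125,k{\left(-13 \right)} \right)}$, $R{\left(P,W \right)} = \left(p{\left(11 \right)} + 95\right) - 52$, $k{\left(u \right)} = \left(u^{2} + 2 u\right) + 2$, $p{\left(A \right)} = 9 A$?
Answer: $\frac{1}{142} \approx 0.0070423$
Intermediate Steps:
$k{\left(u \right)} = 2 + u^{2} + 2 u$
$R{\left(P,W \right)} = 142$ ($R{\left(P,W \right)} = \left(9 \cdot 11 + 95\right) - 52 = \left(99 + 95\right) - 52 = 194 - 52 = 142$)
$N = 142$
$\frac{1}{N} = \frac{1}{142}$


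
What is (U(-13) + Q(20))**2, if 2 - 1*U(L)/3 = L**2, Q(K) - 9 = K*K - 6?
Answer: 9604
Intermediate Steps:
Q(K) = 3 + K**2 (Q(K) = 9 + (K*K - 6) = 9 + (K**2 - 6) = 9 + (-6 + K**2) = 3 + K**2)
U(L) = 6 - 3*L**2
(U(-13) + Q(20))**2 = ((6 - 3*(-13)**2) + (3 + 20**2))**2 = ((6 - 3*169) + (3 + 400))**2 = ((6 - 507) + 403)**2 = (-501 + 403)**2 = (-98)**2 = 9604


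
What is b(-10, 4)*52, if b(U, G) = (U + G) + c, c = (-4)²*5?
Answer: 3848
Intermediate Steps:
c = 80 (c = 16*5 = 80)
b(U, G) = 80 + G + U (b(U, G) = (U + G) + 80 = (G + U) + 80 = 80 + G + U)
b(-10, 4)*52 = (80 + 4 - 10)*52 = 74*52 = 3848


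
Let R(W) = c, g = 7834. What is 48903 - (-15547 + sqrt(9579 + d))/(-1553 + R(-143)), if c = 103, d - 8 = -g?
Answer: 70893803/1450 + sqrt(1753)/1450 ≈ 48892.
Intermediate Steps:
d = -7826 (d = 8 - 1*7834 = 8 - 7834 = -7826)
R(W) = 103
48903 - (-15547 + sqrt(9579 + d))/(-1553 + R(-143)) = 48903 - (-15547 + sqrt(9579 - 7826))/(-1553 + 103) = 48903 - (-15547 + sqrt(1753))/(-1450) = 48903 - (-15547 + sqrt(1753))*(-1)/1450 = 48903 - (15547/1450 - sqrt(1753)/1450) = 48903 + (-15547/1450 + sqrt(1753)/1450) = 70893803/1450 + sqrt(1753)/1450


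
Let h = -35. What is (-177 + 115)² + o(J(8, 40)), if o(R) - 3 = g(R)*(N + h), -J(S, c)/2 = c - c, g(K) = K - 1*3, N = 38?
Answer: 3838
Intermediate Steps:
g(K) = -3 + K (g(K) = K - 3 = -3 + K)
J(S, c) = 0 (J(S, c) = -2*(c - c) = -2*0 = 0)
o(R) = -6 + 3*R (o(R) = 3 + (-3 + R)*(38 - 35) = 3 + (-3 + R)*3 = 3 + (-9 + 3*R) = -6 + 3*R)
(-177 + 115)² + o(J(8, 40)) = (-177 + 115)² + (-6 + 3*0) = (-62)² + (-6 + 0) = 3844 - 6 = 3838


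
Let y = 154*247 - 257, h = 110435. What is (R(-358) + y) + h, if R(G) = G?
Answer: 147858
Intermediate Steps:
y = 37781 (y = 38038 - 257 = 37781)
(R(-358) + y) + h = (-358 + 37781) + 110435 = 37423 + 110435 = 147858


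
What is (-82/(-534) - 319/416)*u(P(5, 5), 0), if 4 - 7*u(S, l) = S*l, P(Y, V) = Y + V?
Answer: -9731/27768 ≈ -0.35044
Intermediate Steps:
P(Y, V) = V + Y
u(S, l) = 4/7 - S*l/7
(-82/(-534) - 319/416)*u(P(5, 5), 0) = (-82/(-534) - 319/416)*(4/7 - ⅐*(5 + 5)*0) = (-82*(-1/534) - 319*1/416)*(4/7 - ⅐*10*0) = (41/267 - 319/416)*(4/7 + 0) = -68117/111072*4/7 = -9731/27768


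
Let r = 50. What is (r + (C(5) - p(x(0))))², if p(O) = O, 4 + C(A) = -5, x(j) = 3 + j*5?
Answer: 1444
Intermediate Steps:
x(j) = 3 + 5*j
C(A) = -9 (C(A) = -4 - 5 = -9)
(r + (C(5) - p(x(0))))² = (50 + (-9 - (3 + 5*0)))² = (50 + (-9 - (3 + 0)))² = (50 + (-9 - 1*3))² = (50 + (-9 - 3))² = (50 - 12)² = 38² = 1444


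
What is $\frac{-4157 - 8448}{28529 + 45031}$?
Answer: $- \frac{2521}{14712} \approx -0.17136$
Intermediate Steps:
$\frac{-4157 - 8448}{28529 + 45031} = - \frac{12605}{73560} = \left(-12605\right) \frac{1}{73560} = - \frac{2521}{14712}$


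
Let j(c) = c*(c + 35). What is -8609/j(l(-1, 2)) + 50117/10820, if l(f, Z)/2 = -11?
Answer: 53741421/1547260 ≈ 34.733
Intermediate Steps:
l(f, Z) = -22 (l(f, Z) = 2*(-11) = -22)
j(c) = c*(35 + c)
-8609/j(l(-1, 2)) + 50117/10820 = -8609*(-1/(22*(35 - 22))) + 50117/10820 = -8609/((-22*13)) + 50117*(1/10820) = -8609/(-286) + 50117/10820 = -8609*(-1/286) + 50117/10820 = 8609/286 + 50117/10820 = 53741421/1547260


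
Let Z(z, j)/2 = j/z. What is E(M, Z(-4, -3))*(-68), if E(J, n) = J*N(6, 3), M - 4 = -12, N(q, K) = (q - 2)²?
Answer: 8704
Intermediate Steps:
N(q, K) = (-2 + q)²
M = -8 (M = 4 - 12 = -8)
Z(z, j) = 2*j/z (Z(z, j) = 2*(j/z) = 2*j/z)
E(J, n) = 16*J (E(J, n) = J*(-2 + 6)² = J*4² = J*16 = 16*J)
E(M, Z(-4, -3))*(-68) = (16*(-8))*(-68) = -128*(-68) = 8704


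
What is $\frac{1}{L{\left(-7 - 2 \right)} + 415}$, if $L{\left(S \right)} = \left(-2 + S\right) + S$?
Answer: $\frac{1}{395} \approx 0.0025316$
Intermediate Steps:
$L{\left(S \right)} = -2 + 2 S$
$\frac{1}{L{\left(-7 - 2 \right)} + 415} = \frac{1}{\left(-2 + 2 \left(-7 - 2\right)\right) + 415} = \frac{1}{\left(-2 + 2 \left(-9\right)\right) + 415} = \frac{1}{\left(-2 - 18\right) + 415} = \frac{1}{-20 + 415} = \frac{1}{395}$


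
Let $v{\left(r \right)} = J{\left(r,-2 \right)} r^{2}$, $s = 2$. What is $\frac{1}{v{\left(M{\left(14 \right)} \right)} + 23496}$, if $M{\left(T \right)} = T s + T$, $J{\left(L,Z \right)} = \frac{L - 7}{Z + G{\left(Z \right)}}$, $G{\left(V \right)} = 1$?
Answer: $- \frac{1}{38244} \approx -2.6148 \cdot 10^{-5}$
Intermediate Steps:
$J{\left(L,Z \right)} = \frac{-7 + L}{1 + Z}$ ($J{\left(L,Z \right)} = \frac{L - 7}{Z + 1} = \frac{-7 + L}{1 + Z}$)
$M{\left(T \right)} = 3 T$ ($M{\left(T \right)} = T 2 + T = 2 T + T = 3 T$)
$v{\left(r \right)} = r^{2} \left(7 - r\right)$ ($v{\left(r \right)} = \frac{-7 + r}{1 - 2} r^{2} = \frac{-7 + r}{-1} r^{2} = - (-7 + r) r^{2} = \left(7 - r\right) r^{2} = r^{2} \left(7 - r\right)$)
$\frac{1}{v{\left(M{\left(14 \right)} \right)} + 23496} = \frac{1}{\left(3 \cdot 14\right)^{2} \left(7 - 3 \cdot 14\right) + 23496} = \frac{1}{42^{2} \left(7 - 42\right) + 23496} = \frac{1}{1764 \left(7 - 42\right) + 23496} = \frac{1}{1764 \left(-35\right) + 23496} = \frac{1}{-61740 + 23496} = \frac{1}{-38244} = - \frac{1}{38244}$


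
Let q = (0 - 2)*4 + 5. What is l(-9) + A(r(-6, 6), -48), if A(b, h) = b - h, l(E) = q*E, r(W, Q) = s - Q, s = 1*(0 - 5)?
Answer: 64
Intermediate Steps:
q = -3 (q = -2*4 + 5 = -8 + 5 = -3)
s = -5 (s = 1*(-5) = -5)
r(W, Q) = -5 - Q
l(E) = -3*E
l(-9) + A(r(-6, 6), -48) = -3*(-9) + ((-5 - 1*6) - 1*(-48)) = 27 + ((-5 - 6) + 48) = 27 + (-11 + 48) = 27 + 37 = 64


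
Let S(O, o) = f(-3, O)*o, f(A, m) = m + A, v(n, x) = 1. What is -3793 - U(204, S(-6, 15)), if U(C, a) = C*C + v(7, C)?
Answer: -45410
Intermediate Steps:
f(A, m) = A + m
S(O, o) = o*(-3 + O) (S(O, o) = (-3 + O)*o = o*(-3 + O))
U(C, a) = 1 + C**2 (U(C, a) = C*C + 1 = C**2 + 1 = 1 + C**2)
-3793 - U(204, S(-6, 15)) = -3793 - (1 + 204**2) = -3793 - (1 + 41616) = -3793 - 1*41617 = -3793 - 41617 = -45410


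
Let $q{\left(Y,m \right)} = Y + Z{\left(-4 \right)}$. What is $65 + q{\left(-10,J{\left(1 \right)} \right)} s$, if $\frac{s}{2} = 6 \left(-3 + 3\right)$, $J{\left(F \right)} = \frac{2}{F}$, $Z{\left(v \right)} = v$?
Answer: $65$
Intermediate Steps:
$s = 0$ ($s = 2 \cdot 6 \left(-3 + 3\right) = 2 \cdot 6 \cdot 0 = 2 \cdot 0 = 0$)
$q{\left(Y,m \right)} = -4 + Y$ ($q{\left(Y,m \right)} = Y - 4 = -4 + Y$)
$65 + q{\left(-10,J{\left(1 \right)} \right)} s = 65 + \left(-4 - 10\right) 0 = 65 - 0 = 65 + 0 = 65$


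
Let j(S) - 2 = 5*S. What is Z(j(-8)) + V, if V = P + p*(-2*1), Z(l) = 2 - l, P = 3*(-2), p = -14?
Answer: 62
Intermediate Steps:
P = -6
j(S) = 2 + 5*S
V = 22 (V = -6 - (-28) = -6 - 14*(-2) = -6 + 28 = 22)
Z(j(-8)) + V = (2 - (2 + 5*(-8))) + 22 = (2 - (2 - 40)) + 22 = (2 - 1*(-38)) + 22 = (2 + 38) + 22 = 40 + 22 = 62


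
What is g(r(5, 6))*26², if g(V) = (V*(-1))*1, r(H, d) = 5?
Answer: -3380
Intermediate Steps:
g(V) = -V (g(V) = -V*1 = -V)
g(r(5, 6))*26² = -1*5*26² = -5*676 = -3380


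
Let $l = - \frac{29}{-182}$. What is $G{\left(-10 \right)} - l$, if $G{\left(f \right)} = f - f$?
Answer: $- \frac{29}{182} \approx -0.15934$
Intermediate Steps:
$l = \frac{29}{182}$ ($l = \left(-29\right) \left(- \frac{1}{182}\right) = \frac{29}{182} \approx 0.15934$)
$G{\left(f \right)} = 0$
$G{\left(-10 \right)} - l = 0 - \frac{29}{182} = - \frac{29}{182}$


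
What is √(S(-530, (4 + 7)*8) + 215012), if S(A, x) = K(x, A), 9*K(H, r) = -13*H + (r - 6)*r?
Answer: 2*√554511/3 ≈ 496.44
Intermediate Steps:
K(H, r) = -13*H/9 + r*(-6 + r)/9 (K(H, r) = (-13*H + (r - 6)*r)/9 = (-13*H + (-6 + r)*r)/9 = (-13*H + r*(-6 + r))/9 = -13*H/9 + r*(-6 + r)/9)
S(A, x) = -13*x/9 - 2*A/3 + A²/9
√(S(-530, (4 + 7)*8) + 215012) = √((-13*(4 + 7)*8/9 - ⅔*(-530) + (⅑)*(-530)²) + 215012) = √((-143*8/9 + 1060/3 + (⅑)*280900) + 215012) = √((-13/9*88 + 1060/3 + 280900/9) + 215012) = √((-1144/9 + 1060/3 + 280900/9) + 215012) = √(94312/3 + 215012) = √(739348/3) = 2*√554511/3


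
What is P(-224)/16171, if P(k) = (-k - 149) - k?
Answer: 299/16171 ≈ 0.018490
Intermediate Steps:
P(k) = -149 - 2*k (P(k) = (-149 - k) - k = -149 - 2*k)
P(-224)/16171 = (-149 - 2*(-224))/16171 = (-149 + 448)*(1/16171) = 299*(1/16171) = 299/16171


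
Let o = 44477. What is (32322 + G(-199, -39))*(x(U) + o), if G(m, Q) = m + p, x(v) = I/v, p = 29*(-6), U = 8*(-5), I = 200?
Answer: 1420835928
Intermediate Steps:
U = -40
p = -174
x(v) = 200/v
G(m, Q) = -174 + m (G(m, Q) = m - 174 = -174 + m)
(32322 + G(-199, -39))*(x(U) + o) = (32322 + (-174 - 199))*(200/(-40) + 44477) = (32322 - 373)*(200*(-1/40) + 44477) = 31949*(-5 + 44477) = 31949*44472 = 1420835928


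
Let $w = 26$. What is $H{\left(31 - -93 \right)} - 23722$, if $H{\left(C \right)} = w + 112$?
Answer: $-23584$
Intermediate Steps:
$H{\left(C \right)} = 138$ ($H{\left(C \right)} = 26 + 112 = 138$)
$H{\left(31 - -93 \right)} - 23722 = 138 - 23722 = -23584$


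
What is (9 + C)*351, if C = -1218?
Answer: -424359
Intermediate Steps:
(9 + C)*351 = (9 - 1218)*351 = -1209*351 = -424359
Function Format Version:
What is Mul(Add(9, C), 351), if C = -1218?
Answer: -424359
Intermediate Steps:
Mul(Add(9, C), 351) = Mul(Add(9, -1218), 351) = Mul(-1209, 351) = -424359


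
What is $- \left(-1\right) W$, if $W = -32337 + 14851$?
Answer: $-17486$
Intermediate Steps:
$W = -17486$
$- \left(-1\right) W = - \left(-1\right) \left(-17486\right) = \left(-1\right) 17486 = -17486$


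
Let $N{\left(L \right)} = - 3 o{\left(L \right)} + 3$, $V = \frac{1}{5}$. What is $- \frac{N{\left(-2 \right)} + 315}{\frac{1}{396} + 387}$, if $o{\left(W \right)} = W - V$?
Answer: $- \frac{642708}{766265} \approx -0.83875$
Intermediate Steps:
$V = \frac{1}{5} \approx 0.2$
$o{\left(W \right)} = - \frac{1}{5} + W$ ($o{\left(W \right)} = W - \frac{1}{5} = - \frac{1}{5} + W$)
$N{\left(L \right)} = \frac{18}{5} - 3 L$ ($N{\left(L \right)} = - 3 \left(- \frac{1}{5} + L\right) + 3 = \left(\frac{3}{5} - 3 L\right) + 3 = \frac{18}{5} - 3 L$)
$- \frac{N{\left(-2 \right)} + 315}{\frac{1}{396} + 387} = - \frac{\left(\frac{18}{5} - -6\right) + 315}{\frac{1}{396} + 387} = - \frac{\left(\frac{18}{5} + 6\right) + 315}{\frac{1}{396} + 387} = - \frac{\frac{48}{5} + 315}{\frac{153253}{396}} = - \frac{1623 \cdot 396}{5 \cdot 153253} = \left(-1\right) \frac{642708}{766265} = - \frac{642708}{766265}$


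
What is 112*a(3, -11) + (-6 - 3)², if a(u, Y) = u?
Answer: 417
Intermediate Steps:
112*a(3, -11) + (-6 - 3)² = 112*3 + (-6 - 3)² = 336 + (-9)² = 336 + 81 = 417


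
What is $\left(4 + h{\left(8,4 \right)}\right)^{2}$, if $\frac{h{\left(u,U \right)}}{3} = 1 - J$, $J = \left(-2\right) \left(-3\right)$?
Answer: $121$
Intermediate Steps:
$J = 6$
$h{\left(u,U \right)} = -15$ ($h{\left(u,U \right)} = 3 \left(1 - 6\right) = 3 \left(-5\right) = -15$)
$\left(4 + h{\left(8,4 \right)}\right)^{2} = \left(4 - 15\right)^{2} = \left(-11\right)^{2} = 121$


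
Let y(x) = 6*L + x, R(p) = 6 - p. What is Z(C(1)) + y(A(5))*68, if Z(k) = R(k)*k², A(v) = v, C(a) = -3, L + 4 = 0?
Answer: -1211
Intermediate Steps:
L = -4 (L = -4 + 0 = -4)
y(x) = -24 + x (y(x) = 6*(-4) + x = -24 + x)
Z(k) = k²*(6 - k) (Z(k) = (6 - k)*k² = k²*(6 - k))
Z(C(1)) + y(A(5))*68 = (-3)²*(6 - 1*(-3)) + (-24 + 5)*68 = 9*(6 + 3) - 19*68 = 9*9 - 1292 = 81 - 1292 = -1211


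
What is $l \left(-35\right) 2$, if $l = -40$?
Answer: $2800$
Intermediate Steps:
$l \left(-35\right) 2 = \left(-40\right) \left(-35\right) 2 = 1400 \cdot 2 = 2800$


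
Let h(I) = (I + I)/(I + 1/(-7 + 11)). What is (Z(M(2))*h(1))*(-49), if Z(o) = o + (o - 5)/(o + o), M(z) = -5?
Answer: 1568/5 ≈ 313.60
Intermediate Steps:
Z(o) = o + (-5 + o)/(2*o) (Z(o) = o + (-5 + o)/((2*o)) = o + (-5 + o)*(1/(2*o)) = o + (-5 + o)/(2*o))
h(I) = 2*I/(¼ + I) (h(I) = (2*I)/(I + 1/4) = (2*I)/(I + ¼) = (2*I)/(¼ + I) = 2*I/(¼ + I))
(Z(M(2))*h(1))*(-49) = ((½ - 5 - 5/2/(-5))*(8*1/(1 + 4*1)))*(-49) = ((½ - 5 - 5/2*(-⅕))*(8*1/(1 + 4)))*(-49) = ((½ - 5 + ½)*(8*1/5))*(-49) = -32/5*(-49) = 1568/5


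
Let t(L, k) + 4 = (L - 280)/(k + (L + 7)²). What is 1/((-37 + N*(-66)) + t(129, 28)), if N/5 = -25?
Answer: 18524/152063365 ≈ 0.00012182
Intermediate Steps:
N = -125 (N = 5*(-25) = -125)
t(L, k) = -4 + (-280 + L)/(k + (7 + L)²) (t(L, k) = -4 + (L - 280)/(k + (L + 7)²) = -4 + (-280 + L)/(k + (7 + L)²))
1/((-37 + N*(-66)) + t(129, 28)) = 1/((-37 - 125*(-66)) + (-280 + 129 - 4*28 - 4*(7 + 129)²)/(28 + (7 + 129)²)) = 1/((-37 + 8250) + (-280 + 129 - 112 - 4*136²)/(28 + 136²)) = 1/(8213 + (-280 + 129 - 112 - 4*18496)/(28 + 18496)) = 1/(8213 + (-280 + 129 - 112 - 73984)/18524) = 1/(8213 + (1/18524)*(-74247)) = 1/(8213 - 74247/18524) = 1/(152063365/18524) = 18524/152063365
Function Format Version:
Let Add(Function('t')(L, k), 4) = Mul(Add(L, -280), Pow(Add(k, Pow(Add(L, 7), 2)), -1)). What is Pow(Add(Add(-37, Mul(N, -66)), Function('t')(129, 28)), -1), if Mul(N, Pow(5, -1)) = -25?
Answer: Rational(18524, 152063365) ≈ 0.00012182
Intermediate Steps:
N = -125 (N = Mul(5, -25) = -125)
Function('t')(L, k) = Add(-4, Mul(Pow(Add(k, Pow(Add(7, L), 2)), -1), Add(-280, L))) (Function('t')(L, k) = Add(-4, Mul(Add(L, -280), Pow(Add(k, Pow(Add(L, 7), 2)), -1))) = Add(-4, Mul(Add(-280, L), Pow(Add(k, Pow(Add(7, L), 2)), -1))) = Add(-4, Mul(Pow(Add(k, Pow(Add(7, L), 2)), -1), Add(-280, L))))
Pow(Add(Add(-37, Mul(N, -66)), Function('t')(129, 28)), -1) = Pow(Add(Add(-37, Mul(-125, -66)), Mul(Pow(Add(28, Pow(Add(7, 129), 2)), -1), Add(-280, 129, Mul(-4, 28), Mul(-4, Pow(Add(7, 129), 2))))), -1) = Pow(Add(Add(-37, 8250), Mul(Pow(Add(28, Pow(136, 2)), -1), Add(-280, 129, -112, Mul(-4, Pow(136, 2))))), -1) = Pow(Add(8213, Mul(Pow(Add(28, 18496), -1), Add(-280, 129, -112, Mul(-4, 18496)))), -1) = Pow(Add(8213, Mul(Pow(18524, -1), Add(-280, 129, -112, -73984))), -1) = Pow(Add(8213, Mul(Rational(1, 18524), -74247)), -1) = Pow(Add(8213, Rational(-74247, 18524)), -1) = Pow(Rational(152063365, 18524), -1) = Rational(18524, 152063365)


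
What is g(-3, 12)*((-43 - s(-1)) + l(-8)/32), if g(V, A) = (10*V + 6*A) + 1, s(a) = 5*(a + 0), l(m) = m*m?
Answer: -1548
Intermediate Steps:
l(m) = m**2
s(a) = 5*a
g(V, A) = 1 + 6*A + 10*V (g(V, A) = (6*A + 10*V) + 1 = 1 + 6*A + 10*V)
g(-3, 12)*((-43 - s(-1)) + l(-8)/32) = (1 + 6*12 + 10*(-3))*((-43 - 5*(-1)) + (-8)**2/32) = (1 + 72 - 30)*((-43 - 1*(-5)) + 64*(1/32)) = 43*((-43 + 5) + 2) = 43*(-38 + 2) = 43*(-36) = -1548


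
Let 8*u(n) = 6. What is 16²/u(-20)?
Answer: 1024/3 ≈ 341.33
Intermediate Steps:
u(n) = ¾ (u(n) = (⅛)*6 = ¾)
16²/u(-20) = 16²/(¾) = 256*(4/3) = 1024/3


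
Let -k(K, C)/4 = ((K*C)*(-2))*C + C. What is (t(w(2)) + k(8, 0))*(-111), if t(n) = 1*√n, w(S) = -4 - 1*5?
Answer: -333*I ≈ -333.0*I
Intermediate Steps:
k(K, C) = -4*C + 8*K*C² (k(K, C) = -4*(((K*C)*(-2))*C + C) = -4*(((C*K)*(-2))*C + C) = -4*((-2*C*K)*C + C) = -4*(-2*K*C² + C) = -4*(C - 2*K*C²) = -4*C + 8*K*C²)
w(S) = -9 (w(S) = -4 - 5 = -9)
t(n) = √n
(t(w(2)) + k(8, 0))*(-111) = (√(-9) + 4*0*(-1 + 2*0*8))*(-111) = (3*I + 4*0*(-1 + 0))*(-111) = (3*I + 4*0*(-1))*(-111) = (3*I + 0)*(-111) = (3*I)*(-111) = -333*I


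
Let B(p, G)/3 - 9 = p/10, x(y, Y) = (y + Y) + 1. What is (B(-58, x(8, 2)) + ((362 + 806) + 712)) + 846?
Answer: 13678/5 ≈ 2735.6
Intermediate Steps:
x(y, Y) = 1 + Y + y (x(y, Y) = (Y + y) + 1 = 1 + Y + y)
B(p, G) = 27 + 3*p/10 (B(p, G) = 27 + 3*(p/10) = 27 + 3*p/10)
(B(-58, x(8, 2)) + ((362 + 806) + 712)) + 846 = ((27 + (3/10)*(-58)) + ((362 + 806) + 712)) + 846 = ((27 - 87/5) + (1168 + 712)) + 846 = (48/5 + 1880) + 846 = 9448/5 + 846 = 13678/5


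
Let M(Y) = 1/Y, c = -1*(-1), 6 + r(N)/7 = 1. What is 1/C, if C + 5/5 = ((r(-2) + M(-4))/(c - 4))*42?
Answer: 2/985 ≈ 0.0020305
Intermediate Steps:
r(N) = -35 (r(N) = -42 + 7*1 = -42 + 7 = -35)
c = 1
C = 985/2 (C = -1 + ((-35 + 1/(-4))/(1 - 4))*42 = -1 + ((-35 - 1/4)/(-3))*42 = -1 - 141/4*(-1/3)*42 = -1 + (47/4)*42 = -1 + 987/2 = 985/2 ≈ 492.50)
1/C = 1/(985/2) = 2/985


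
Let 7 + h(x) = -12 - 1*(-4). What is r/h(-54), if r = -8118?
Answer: 2706/5 ≈ 541.20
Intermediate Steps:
h(x) = -15 (h(x) = -7 + (-12 - 1*(-4)) = -7 + (-12 + 4) = -7 - 8 = -15)
r/h(-54) = -8118/(-15) = -8118*(-1/15) = 2706/5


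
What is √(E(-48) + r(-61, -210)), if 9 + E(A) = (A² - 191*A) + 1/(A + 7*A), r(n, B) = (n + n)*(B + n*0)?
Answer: √85439226/48 ≈ 192.57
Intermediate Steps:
r(n, B) = 2*B*n (r(n, B) = (2*n)*(B + 0) = (2*n)*B = 2*B*n)
E(A) = -9 + A² - 191*A + 1/(8*A) (E(A) = -9 + ((A² - 191*A) + 1/(A + 7*A)) = -9 + ((A² - 191*A) + 1/(8*A)) = -9 + (A² - 191*A + 1/(8*A)) = -9 + A² - 191*A + 1/(8*A))
√(E(-48) + r(-61, -210)) = √((-9 + (-48)² - 191*(-48) + (⅛)/(-48)) + 2*(-210)*(-61)) = √((-9 + 2304 + 9168 + (⅛)*(-1/48)) + 25620) = √((-9 + 2304 + 9168 - 1/384) + 25620) = √(4401791/384 + 25620) = √(14239871/384) = √85439226/48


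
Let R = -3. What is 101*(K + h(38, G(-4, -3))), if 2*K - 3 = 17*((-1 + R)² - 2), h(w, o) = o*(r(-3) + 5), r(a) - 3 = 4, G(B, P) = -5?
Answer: 12221/2 ≈ 6110.5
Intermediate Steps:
r(a) = 7 (r(a) = 3 + 4 = 7)
h(w, o) = 12*o (h(w, o) = o*(7 + 5) = o*12 = 12*o)
K = 241/2 (K = 3/2 + (17*((-1 - 3)² - 2))/2 = 3/2 + (17*((-4)² - 2))/2 = 3/2 + (17*(16 - 2))/2 = 3/2 + (17*14)/2 = 3/2 + (½)*238 = 3/2 + 119 = 241/2 ≈ 120.50)
101*(K + h(38, G(-4, -3))) = 101*(241/2 + 12*(-5)) = 101*(241/2 - 60) = 101*(121/2) = 12221/2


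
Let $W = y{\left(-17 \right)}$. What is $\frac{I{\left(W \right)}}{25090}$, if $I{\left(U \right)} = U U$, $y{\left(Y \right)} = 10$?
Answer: $\frac{10}{2509} \approx 0.0039857$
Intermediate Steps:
$W = 10$
$I{\left(U \right)} = U^{2}$
$\frac{I{\left(W \right)}}{25090} = \frac{10^{2}}{25090} = 100 \cdot \frac{1}{25090} = \frac{10}{2509}$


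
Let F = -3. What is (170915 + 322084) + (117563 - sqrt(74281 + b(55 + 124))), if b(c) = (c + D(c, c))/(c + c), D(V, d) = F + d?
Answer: 610562 - sqrt(9520277174)/358 ≈ 6.1029e+5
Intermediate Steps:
D(V, d) = -3 + d
b(c) = (-3 + 2*c)/(2*c) (b(c) = (c + (-3 + c))/(c + c) = (-3 + 2*c)/((2*c)) = (-3 + 2*c)*(1/(2*c)) = (-3 + 2*c)/(2*c))
(170915 + 322084) + (117563 - sqrt(74281 + b(55 + 124))) = (170915 + 322084) + (117563 - sqrt(74281 + (-3/2 + (55 + 124))/(55 + 124))) = 492999 + (117563 - sqrt(74281 + (-3/2 + 179)/179)) = 492999 + (117563 - sqrt(74281 + (1/179)*(355/2))) = 492999 + (117563 - sqrt(74281 + 355/358)) = 492999 + (117563 - sqrt(26592953/358)) = 492999 + (117563 - sqrt(9520277174)/358) = 610562 - sqrt(9520277174)/358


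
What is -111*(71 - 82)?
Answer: 1221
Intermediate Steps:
-111*(71 - 82) = -111*(-11) = 1221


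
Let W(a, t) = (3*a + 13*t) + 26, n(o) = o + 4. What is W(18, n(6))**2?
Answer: 44100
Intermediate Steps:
n(o) = 4 + o
W(a, t) = 26 + 3*a + 13*t
W(18, n(6))**2 = (26 + 3*18 + 13*(4 + 6))**2 = (26 + 54 + 13*10)**2 = (26 + 54 + 130)**2 = 210**2 = 44100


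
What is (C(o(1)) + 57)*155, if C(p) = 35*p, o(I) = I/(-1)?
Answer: 3410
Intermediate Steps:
o(I) = -I (o(I) = I*(-1) = -I)
(C(o(1)) + 57)*155 = (35*(-1*1) + 57)*155 = (35*(-1) + 57)*155 = (-35 + 57)*155 = 22*155 = 3410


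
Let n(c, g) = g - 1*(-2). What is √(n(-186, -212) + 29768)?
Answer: √29558 ≈ 171.92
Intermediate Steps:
n(c, g) = 2 + g (n(c, g) = g + 2 = 2 + g)
√(n(-186, -212) + 29768) = √((2 - 212) + 29768) = √(-210 + 29768) = √29558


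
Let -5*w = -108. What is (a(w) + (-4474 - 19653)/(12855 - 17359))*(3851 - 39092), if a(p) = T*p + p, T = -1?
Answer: -850259607/4504 ≈ -1.8878e+5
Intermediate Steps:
w = 108/5 (w = -⅕*(-108) = 108/5 ≈ 21.600)
a(p) = 0 (a(p) = -p + p = 0)
(a(w) + (-4474 - 19653)/(12855 - 17359))*(3851 - 39092) = (0 + (-4474 - 19653)/(12855 - 17359))*(3851 - 39092) = (0 - 24127/(-4504))*(-35241) = (0 - 24127*(-1/4504))*(-35241) = (0 + 24127/4504)*(-35241) = (24127/4504)*(-35241) = -850259607/4504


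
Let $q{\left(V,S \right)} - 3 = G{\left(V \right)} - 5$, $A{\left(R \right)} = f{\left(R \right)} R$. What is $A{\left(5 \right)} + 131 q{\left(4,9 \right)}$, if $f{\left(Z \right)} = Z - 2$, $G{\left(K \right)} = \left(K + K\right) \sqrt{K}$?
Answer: $1849$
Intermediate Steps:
$G{\left(K \right)} = 2 K^{\frac{3}{2}}$ ($G{\left(K \right)} = 2 K \sqrt{K} = 2 K^{\frac{3}{2}}$)
$f{\left(Z \right)} = -2 + Z$ ($f{\left(Z \right)} = Z - 2 = -2 + Z$)
$A{\left(R \right)} = R \left(-2 + R\right)$ ($A{\left(R \right)} = \left(-2 + R\right) R = R \left(-2 + R\right)$)
$q{\left(V,S \right)} = -2 + 2 V^{\frac{3}{2}}$ ($q{\left(V,S \right)} = 3 + \left(2 V^{\frac{3}{2}} - 5\right) = 3 + \left(-5 + 2 V^{\frac{3}{2}}\right) = -2 + 2 V^{\frac{3}{2}}$)
$A{\left(5 \right)} + 131 q{\left(4,9 \right)} = 5 \left(-2 + 5\right) + 131 \left(-2 + 2 \cdot 4^{\frac{3}{2}}\right) = 5 \cdot 3 + 131 \left(-2 + 2 \cdot 8\right) = 15 + 131 \left(-2 + 16\right) = 15 + 131 \cdot 14 = 15 + 1834 = 1849$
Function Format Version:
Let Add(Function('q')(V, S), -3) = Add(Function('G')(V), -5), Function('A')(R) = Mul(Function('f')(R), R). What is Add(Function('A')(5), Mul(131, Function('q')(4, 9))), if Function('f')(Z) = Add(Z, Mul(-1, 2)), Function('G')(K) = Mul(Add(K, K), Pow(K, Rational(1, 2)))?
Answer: 1849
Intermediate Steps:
Function('G')(K) = Mul(2, Pow(K, Rational(3, 2))) (Function('G')(K) = Mul(Mul(2, K), Pow(K, Rational(1, 2))) = Mul(2, Pow(K, Rational(3, 2))))
Function('f')(Z) = Add(-2, Z) (Function('f')(Z) = Add(Z, -2) = Add(-2, Z))
Function('A')(R) = Mul(R, Add(-2, R)) (Function('A')(R) = Mul(Add(-2, R), R) = Mul(R, Add(-2, R)))
Function('q')(V, S) = Add(-2, Mul(2, Pow(V, Rational(3, 2)))) (Function('q')(V, S) = Add(3, Add(Mul(2, Pow(V, Rational(3, 2))), -5)) = Add(3, Add(-5, Mul(2, Pow(V, Rational(3, 2))))) = Add(-2, Mul(2, Pow(V, Rational(3, 2)))))
Add(Function('A')(5), Mul(131, Function('q')(4, 9))) = Add(Mul(5, Add(-2, 5)), Mul(131, Add(-2, Mul(2, Pow(4, Rational(3, 2)))))) = Add(Mul(5, 3), Mul(131, Add(-2, Mul(2, 8)))) = Add(15, Mul(131, Add(-2, 16))) = Add(15, Mul(131, 14)) = Add(15, 1834) = 1849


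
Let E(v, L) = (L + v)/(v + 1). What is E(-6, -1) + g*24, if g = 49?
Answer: 5887/5 ≈ 1177.4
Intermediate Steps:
E(v, L) = (L + v)/(1 + v)
E(-6, -1) + g*24 = (-1 - 6)/(1 - 6) + 49*24 = -7/(-5) + 1176 = -⅕*(-7) + 1176 = 7/5 + 1176 = 5887/5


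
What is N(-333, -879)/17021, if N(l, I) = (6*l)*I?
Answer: 1756242/17021 ≈ 103.18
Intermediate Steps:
N(l, I) = 6*I*l
N(-333, -879)/17021 = (6*(-879)*(-333))/17021 = 1756242*(1/17021) = 1756242/17021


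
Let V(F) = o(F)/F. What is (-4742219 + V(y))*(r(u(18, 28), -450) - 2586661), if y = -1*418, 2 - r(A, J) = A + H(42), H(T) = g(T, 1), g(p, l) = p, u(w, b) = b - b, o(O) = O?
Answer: 12266700042818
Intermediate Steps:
u(w, b) = 0
H(T) = T
r(A, J) = -40 - A (r(A, J) = 2 - (A + 42) = 2 - (42 + A) = 2 + (-42 - A) = -40 - A)
y = -418
V(F) = 1 (V(F) = F/F = 1)
(-4742219 + V(y))*(r(u(18, 28), -450) - 2586661) = (-4742219 + 1)*((-40 - 1*0) - 2586661) = -4742218*((-40 + 0) - 2586661) = -4742218*(-40 - 2586661) = -4742218*(-2586701) = 12266700042818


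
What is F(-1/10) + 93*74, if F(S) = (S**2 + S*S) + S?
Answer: 172048/25 ≈ 6881.9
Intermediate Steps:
F(S) = S + 2*S**2 (F(S) = (S**2 + S**2) + S = 2*S**2 + S = S + 2*S**2)
F(-1/10) + 93*74 = (-1/10)*(1 + 2*(-1/10)) + 93*74 = (-1*1/10)*(1 + 2*(-1*1/10)) + 6882 = -(1 + 2*(-1/10))/10 + 6882 = -(1 - 1/5)/10 + 6882 = -1/10*4/5 + 6882 = -2/25 + 6882 = 172048/25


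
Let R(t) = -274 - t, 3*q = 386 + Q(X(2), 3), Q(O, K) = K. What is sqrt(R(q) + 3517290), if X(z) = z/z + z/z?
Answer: sqrt(31651977)/3 ≈ 1875.3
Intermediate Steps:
X(z) = 2 (X(z) = 1 + 1 = 2)
q = 389/3 (q = (386 + 3)/3 = (1/3)*389 = 389/3 ≈ 129.67)
sqrt(R(q) + 3517290) = sqrt((-274 - 1*389/3) + 3517290) = sqrt((-274 - 389/3) + 3517290) = sqrt(-1211/3 + 3517290) = sqrt(10550659/3) = sqrt(31651977)/3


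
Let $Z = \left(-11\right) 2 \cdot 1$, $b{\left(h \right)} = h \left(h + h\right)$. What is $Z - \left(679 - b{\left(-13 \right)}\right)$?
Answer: $-363$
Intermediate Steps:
$b{\left(h \right)} = 2 h^{2}$ ($b{\left(h \right)} = h 2 h = 2 h^{2}$)
$Z = -22$ ($Z = \left(-22\right) 1 = -22$)
$Z - \left(679 - b{\left(-13 \right)}\right) = -22 - \left(679 - 2 \left(-13\right)^{2}\right) = -22 - \left(679 - 2 \cdot 169\right) = -22 - \left(679 - 338\right) = -22 - 341 = -363$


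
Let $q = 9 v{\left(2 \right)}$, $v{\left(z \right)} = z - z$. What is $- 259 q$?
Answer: $0$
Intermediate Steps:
$v{\left(z \right)} = 0$
$q = 0$ ($q = 9 \cdot 0 = 0$)
$- 259 q = \left(-259\right) 0 = 0$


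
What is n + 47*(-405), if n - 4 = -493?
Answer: -19524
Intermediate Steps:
n = -489 (n = 4 - 493 = -489)
n + 47*(-405) = -489 + 47*(-405) = -489 - 19035 = -19524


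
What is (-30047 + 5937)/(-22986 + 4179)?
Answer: 24110/18807 ≈ 1.2820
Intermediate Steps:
(-30047 + 5937)/(-22986 + 4179) = -24110/(-18807) = -24110*(-1/18807) = 24110/18807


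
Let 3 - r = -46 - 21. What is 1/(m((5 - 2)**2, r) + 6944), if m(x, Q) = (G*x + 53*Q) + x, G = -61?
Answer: 1/10114 ≈ 9.8873e-5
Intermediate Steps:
r = 70 (r = 3 - (-46 - 21) = 3 - 1*(-67) = 3 + 67 = 70)
m(x, Q) = -60*x + 53*Q (m(x, Q) = (-61*x + 53*Q) + x = -60*x + 53*Q)
1/(m((5 - 2)**2, r) + 6944) = 1/((-60*(5 - 2)**2 + 53*70) + 6944) = 1/((-60*3**2 + 3710) + 6944) = 1/((-60*9 + 3710) + 6944) = 1/((-540 + 3710) + 6944) = 1/(3170 + 6944) = 1/10114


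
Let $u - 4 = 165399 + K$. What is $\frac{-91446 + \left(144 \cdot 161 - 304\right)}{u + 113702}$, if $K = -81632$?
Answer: $- \frac{68566}{197473} \approx -0.34722$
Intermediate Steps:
$u = 83771$ ($u = 4 + \left(165399 - 81632\right) = 4 + 83767 = 83771$)
$\frac{-91446 + \left(144 \cdot 161 - 304\right)}{u + 113702} = \frac{-91446 + \left(144 \cdot 161 - 304\right)}{83771 + 113702} = \frac{-91446 + \left(23184 - 304\right)}{197473} = \left(-91446 + 22880\right) \frac{1}{197473} = \left(-68566\right) \frac{1}{197473} = - \frac{68566}{197473}$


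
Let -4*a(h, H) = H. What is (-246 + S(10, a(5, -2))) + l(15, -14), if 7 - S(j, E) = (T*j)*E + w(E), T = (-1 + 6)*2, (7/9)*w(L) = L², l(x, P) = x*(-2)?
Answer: -8941/28 ≈ -319.32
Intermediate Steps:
l(x, P) = -2*x
a(h, H) = -H/4
w(L) = 9*L²/7
T = 10 (T = 5*2 = 10)
S(j, E) = 7 - 9*E²/7 - 10*E*j (S(j, E) = 7 - ((10*j)*E + 9*E²/7) = 7 - (10*E*j + 9*E²/7) = 7 - (9*E²/7 + 10*E*j) = 7 + (-9*E²/7 - 10*E*j) = 7 - 9*E²/7 - 10*E*j)
(-246 + S(10, a(5, -2))) + l(15, -14) = (-246 + (7 - 9*(-¼*(-2))²/7 - 10*(-¼*(-2))*10)) - 2*15 = (-246 + (7 - 9*(½)²/7 - 10*½*10)) - 30 = (-246 + (7 - 9/7*¼ - 50)) - 30 = (-246 + (7 - 9/28 - 50)) - 30 = (-246 - 1213/28) - 30 = -8101/28 - 30 = -8941/28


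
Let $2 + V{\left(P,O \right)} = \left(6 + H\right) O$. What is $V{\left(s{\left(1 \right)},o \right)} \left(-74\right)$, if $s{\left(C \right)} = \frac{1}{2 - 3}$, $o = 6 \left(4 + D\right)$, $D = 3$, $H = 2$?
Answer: $-24716$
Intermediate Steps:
$o = 42$ ($o = 6 \left(4 + 3\right) = 6 \cdot 7 = 42$)
$s{\left(C \right)} = -1$ ($s{\left(C \right)} = \frac{1}{-1} = -1$)
$V{\left(P,O \right)} = -2 + 8 O$ ($V{\left(P,O \right)} = -2 + \left(6 + 2\right) O = -2 + 8 O$)
$V{\left(s{\left(1 \right)},o \right)} \left(-74\right) = \left(-2 + 8 \cdot 42\right) \left(-74\right) = \left(-2 + 336\right) \left(-74\right) = 334 \left(-74\right) = -24716$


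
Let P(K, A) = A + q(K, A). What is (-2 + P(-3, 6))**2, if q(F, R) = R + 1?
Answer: 121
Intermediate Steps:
q(F, R) = 1 + R
P(K, A) = 1 + 2*A (P(K, A) = A + (1 + A) = 1 + 2*A)
(-2 + P(-3, 6))**2 = (-2 + (1 + 2*6))**2 = (-2 + (1 + 12))**2 = (-2 + 13)**2 = 11**2 = 121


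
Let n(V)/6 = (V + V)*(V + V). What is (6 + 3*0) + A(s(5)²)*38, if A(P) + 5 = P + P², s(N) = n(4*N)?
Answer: 322751696302079816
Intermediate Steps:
n(V) = 24*V² (n(V) = 6*((V + V)*(V + V)) = 6*((2*V)*(2*V)) = 6*(4*V²) = 24*V²)
s(N) = 384*N² (s(N) = 24*(4*N)² = 24*(16*N²) = 384*N²)
A(P) = -5 + P + P² (A(P) = -5 + (P + P²) = -5 + P + P²)
(6 + 3*0) + A(s(5)²)*38 = (6 + 3*0) + (-5 + (384*5²)² + ((384*5²)²)²)*38 = (6 + 0) + (-5 + (384*25)² + ((384*25)²)²)*38 = 6 + (-5 + 9600² + (9600²)²)*38 = 6 + (-5 + 92160000 + 92160000²)*38 = 6 + (-5 + 92160000 + 8493465600000000)*38 = 6 + 8493465692159995*38 = 6 + 322751696302079810 = 322751696302079816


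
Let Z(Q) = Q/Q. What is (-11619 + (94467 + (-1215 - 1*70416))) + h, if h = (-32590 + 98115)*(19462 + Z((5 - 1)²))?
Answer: 1275324292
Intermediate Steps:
Z(Q) = 1
h = 1275313075 (h = (-32590 + 98115)*(19462 + 1) = 65525*19463 = 1275313075)
(-11619 + (94467 + (-1215 - 1*70416))) + h = (-11619 + (94467 + (-1215 - 1*70416))) + 1275313075 = (-11619 + (94467 + (-1215 - 70416))) + 1275313075 = (-11619 + (94467 - 71631)) + 1275313075 = (-11619 + 22836) + 1275313075 = 11217 + 1275313075 = 1275324292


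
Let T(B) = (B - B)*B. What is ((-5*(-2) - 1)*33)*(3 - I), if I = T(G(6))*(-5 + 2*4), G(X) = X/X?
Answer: 891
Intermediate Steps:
G(X) = 1
T(B) = 0 (T(B) = 0*B = 0)
I = 0 (I = 0*(-5 + 2*4) = 0*(-5 + 8) = 0*3 = 0)
((-5*(-2) - 1)*33)*(3 - I) = ((-5*(-2) - 1)*33)*(3 - 1*0) = ((10 - 1)*33)*(3 + 0) = (9*33)*3 = 297*3 = 891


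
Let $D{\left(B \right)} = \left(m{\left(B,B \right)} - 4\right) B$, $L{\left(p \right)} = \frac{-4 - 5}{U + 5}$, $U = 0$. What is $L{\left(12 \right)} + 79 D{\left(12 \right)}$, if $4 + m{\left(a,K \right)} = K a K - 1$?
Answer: $\frac{8148051}{5} \approx 1.6296 \cdot 10^{6}$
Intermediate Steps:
$m{\left(a,K \right)} = -5 + a K^{2}$ ($m{\left(a,K \right)} = -4 + \left(K a K - 1\right) = -4 + \left(a K^{2} - 1\right) = -4 + \left(-1 + a K^{2}\right) = -5 + a K^{2}$)
$L{\left(p \right)} = - \frac{9}{5}$ ($L{\left(p \right)} = \frac{-4 - 5}{0 + 5} = - \frac{9}{5}$)
$D{\left(B \right)} = B \left(-9 + B^{3}\right)$ ($D{\left(B \right)} = \left(\left(-5 + B B^{2}\right) - 4\right) B = \left(\left(-5 + B^{3}\right) - 4\right) B = \left(-9 + B^{3}\right) B = B \left(-9 + B^{3}\right)$)
$L{\left(12 \right)} + 79 D{\left(12 \right)} = - \frac{9}{5} + 79 \cdot 12 \left(-9 + 12^{3}\right) = - \frac{9}{5} + 79 \cdot 12 \left(-9 + 1728\right) = - \frac{9}{5} + 79 \cdot 12 \cdot 1719 = - \frac{9}{5} + 79 \cdot 20628 = - \frac{9}{5} + 1629612 = \frac{8148051}{5}$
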